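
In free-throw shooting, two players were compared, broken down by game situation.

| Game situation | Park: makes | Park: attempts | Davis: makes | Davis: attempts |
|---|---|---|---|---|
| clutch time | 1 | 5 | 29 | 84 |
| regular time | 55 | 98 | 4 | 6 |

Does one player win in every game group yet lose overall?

Yes

Clutch time: Park 1/5 = 20.0%, Davis 29/84 = 34.5% → Davis
Regular time: Park 55/98 = 56.1%, Davis 4/6 = 66.7% → Davis
Overall: Park 56/103 = 54.4%, Davis 33/90 = 36.7% → Park
Davis wins each game group but Park wins overall — the comparison reverses. Davis's attempts skew toward clutch time, which has a lower base rate.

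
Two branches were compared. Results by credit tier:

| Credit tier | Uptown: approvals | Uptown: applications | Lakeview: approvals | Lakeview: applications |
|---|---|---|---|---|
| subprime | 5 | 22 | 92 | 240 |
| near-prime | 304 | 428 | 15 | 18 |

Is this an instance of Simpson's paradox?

Yes

Subprime: Uptown 5/22 = 22.7%, Lakeview 92/240 = 38.3% → Lakeview
Near-prime: Uptown 304/428 = 71.0%, Lakeview 15/18 = 83.3% → Lakeview
Overall: Uptown 309/450 = 68.7%, Lakeview 107/258 = 41.5% → Uptown
Lakeview wins each credit group but Uptown wins overall — the comparison reverses. Lakeview's applications skew toward subprime, which has a lower base rate.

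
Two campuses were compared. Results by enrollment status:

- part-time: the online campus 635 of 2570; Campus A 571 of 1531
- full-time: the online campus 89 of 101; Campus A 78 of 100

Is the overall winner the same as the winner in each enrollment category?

No

Part-time: the online campus 635/2570 = 24.7%, Campus A 571/1531 = 37.3% → Campus A
Full-time: the online campus 89/101 = 88.1%, Campus A 78/100 = 78.0% → the online campus
Overall: the online campus 724/2671 = 27.1%, Campus A 649/1631 = 39.8% → Campus A
Neither sweeps: the online campus wins 1 of 2 groups, Campus A wins 1. Campus A wins overall but not every group — no Simpson reversal.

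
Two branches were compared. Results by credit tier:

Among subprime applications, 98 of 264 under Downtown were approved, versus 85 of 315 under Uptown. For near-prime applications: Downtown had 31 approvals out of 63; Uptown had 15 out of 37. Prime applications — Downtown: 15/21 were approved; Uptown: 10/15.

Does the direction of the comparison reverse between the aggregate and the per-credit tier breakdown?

Subprime: Downtown 98/264 = 37.1%, Uptown 85/315 = 27.0% → Downtown
Near-prime: Downtown 31/63 = 49.2%, Uptown 15/37 = 40.5% → Downtown
Prime: Downtown 15/21 = 71.4%, Uptown 10/15 = 66.7% → Downtown
Overall: Downtown 144/348 = 41.4%, Uptown 110/367 = 30.0% → Downtown
Downtown wins overall and in every credit group — no reversal.

No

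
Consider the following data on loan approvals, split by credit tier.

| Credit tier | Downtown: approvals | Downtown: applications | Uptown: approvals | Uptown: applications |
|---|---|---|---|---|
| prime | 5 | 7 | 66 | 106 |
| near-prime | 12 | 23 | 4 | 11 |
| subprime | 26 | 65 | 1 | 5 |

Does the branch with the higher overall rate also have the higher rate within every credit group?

No

Prime: Downtown 5/7 = 71.4%, Uptown 66/106 = 62.3% → Downtown
Near-prime: Downtown 12/23 = 52.2%, Uptown 4/11 = 36.4% → Downtown
Subprime: Downtown 26/65 = 40.0%, Uptown 1/5 = 20.0% → Downtown
Overall: Downtown 43/95 = 45.3%, Uptown 71/122 = 58.2% → Uptown
Downtown wins each credit group but Uptown wins overall — the comparison reverses. Downtown's applications skew toward subprime, which has a lower base rate.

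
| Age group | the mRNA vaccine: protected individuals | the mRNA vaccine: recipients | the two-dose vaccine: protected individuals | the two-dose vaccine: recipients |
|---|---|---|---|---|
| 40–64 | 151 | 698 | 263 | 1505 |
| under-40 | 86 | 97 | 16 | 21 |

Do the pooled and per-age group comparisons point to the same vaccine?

Yes

40–64: the mRNA vaccine 151/698 = 21.6%, the two-dose vaccine 263/1505 = 17.5% → the mRNA vaccine
Under-40: the mRNA vaccine 86/97 = 88.7%, the two-dose vaccine 16/21 = 76.2% → the mRNA vaccine
Overall: the mRNA vaccine 237/795 = 29.8%, the two-dose vaccine 279/1526 = 18.3% → the mRNA vaccine
The mRNA vaccine wins overall and in every age group — no reversal.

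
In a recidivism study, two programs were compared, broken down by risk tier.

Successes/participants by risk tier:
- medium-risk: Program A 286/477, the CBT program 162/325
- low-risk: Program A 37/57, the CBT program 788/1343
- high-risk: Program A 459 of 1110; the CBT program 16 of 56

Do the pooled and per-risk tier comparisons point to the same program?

No

Medium-risk: Program A 286/477 = 60.0%, the CBT program 162/325 = 49.8% → Program A
Low-risk: Program A 37/57 = 64.9%, the CBT program 788/1343 = 58.7% → Program A
High-risk: Program A 459/1110 = 41.4%, the CBT program 16/56 = 28.6% → Program A
Overall: Program A 782/1644 = 47.6%, the CBT program 966/1724 = 56.0% → the CBT program
Program A wins each risk group but the CBT program wins overall — the comparison reverses. Program A's participants skew toward high-risk, which has a lower base rate.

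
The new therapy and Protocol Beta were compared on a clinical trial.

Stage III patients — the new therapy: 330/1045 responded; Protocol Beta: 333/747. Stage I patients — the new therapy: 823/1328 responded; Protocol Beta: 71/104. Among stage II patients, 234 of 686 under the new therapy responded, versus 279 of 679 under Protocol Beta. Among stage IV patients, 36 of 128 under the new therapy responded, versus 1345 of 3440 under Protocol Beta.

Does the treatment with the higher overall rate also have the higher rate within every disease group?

No

Stage III: the new therapy 330/1045 = 31.6%, Protocol Beta 333/747 = 44.6% → Protocol Beta
Stage I: the new therapy 823/1328 = 62.0%, Protocol Beta 71/104 = 68.3% → Protocol Beta
Stage II: the new therapy 234/686 = 34.1%, Protocol Beta 279/679 = 41.1% → Protocol Beta
Stage IV: the new therapy 36/128 = 28.1%, Protocol Beta 1345/3440 = 39.1% → Protocol Beta
Overall: the new therapy 1423/3187 = 44.7%, Protocol Beta 2028/4970 = 40.8% → the new therapy
Protocol Beta wins each disease group but the new therapy wins overall — the comparison reverses. Protocol Beta's patients skew toward stage IV, which has a lower base rate.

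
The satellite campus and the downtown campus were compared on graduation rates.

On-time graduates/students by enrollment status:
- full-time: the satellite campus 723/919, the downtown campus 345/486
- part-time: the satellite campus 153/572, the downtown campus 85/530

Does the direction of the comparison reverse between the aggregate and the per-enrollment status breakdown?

Full-time: the satellite campus 723/919 = 78.7%, the downtown campus 345/486 = 71.0% → the satellite campus
Part-time: the satellite campus 153/572 = 26.7%, the downtown campus 85/530 = 16.0% → the satellite campus
Overall: the satellite campus 876/1491 = 58.8%, the downtown campus 430/1016 = 42.3% → the satellite campus
The satellite campus wins overall and in every enrollment group — no reversal.

No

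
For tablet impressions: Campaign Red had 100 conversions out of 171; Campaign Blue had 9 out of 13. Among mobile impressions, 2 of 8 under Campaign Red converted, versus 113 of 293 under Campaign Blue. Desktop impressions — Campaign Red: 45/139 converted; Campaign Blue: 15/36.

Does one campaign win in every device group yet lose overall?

Tablet: Campaign Red 100/171 = 58.5%, Campaign Blue 9/13 = 69.2% → Campaign Blue
Mobile: Campaign Red 2/8 = 25.0%, Campaign Blue 113/293 = 38.6% → Campaign Blue
Desktop: Campaign Red 45/139 = 32.4%, Campaign Blue 15/36 = 41.7% → Campaign Blue
Overall: Campaign Red 147/318 = 46.2%, Campaign Blue 137/342 = 40.1% → Campaign Red
Campaign Blue wins each device group but Campaign Red wins overall — the comparison reverses. Campaign Blue's impressions skew toward mobile, which has a lower base rate.

Yes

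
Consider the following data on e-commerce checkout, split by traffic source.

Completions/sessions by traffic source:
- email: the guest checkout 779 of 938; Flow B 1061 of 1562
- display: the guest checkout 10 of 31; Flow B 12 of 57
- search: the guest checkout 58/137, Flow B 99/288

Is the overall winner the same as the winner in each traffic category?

Email: the guest checkout 779/938 = 83.0%, Flow B 1061/1562 = 67.9% → the guest checkout
Display: the guest checkout 10/31 = 32.3%, Flow B 12/57 = 21.1% → the guest checkout
Search: the guest checkout 58/137 = 42.3%, Flow B 99/288 = 34.4% → the guest checkout
Overall: the guest checkout 847/1106 = 76.6%, Flow B 1172/1907 = 61.5% → the guest checkout
The guest checkout wins overall and in every traffic group — no reversal.

Yes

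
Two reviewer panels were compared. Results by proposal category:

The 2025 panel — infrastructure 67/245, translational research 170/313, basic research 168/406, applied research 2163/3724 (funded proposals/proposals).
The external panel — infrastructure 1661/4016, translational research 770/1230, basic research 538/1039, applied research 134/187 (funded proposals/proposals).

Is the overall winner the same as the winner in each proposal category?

Infrastructure: the 2025 panel 67/245 = 27.3%, the external panel 1661/4016 = 41.4% → the external panel
Translational research: the 2025 panel 170/313 = 54.3%, the external panel 770/1230 = 62.6% → the external panel
Basic research: the 2025 panel 168/406 = 41.4%, the external panel 538/1039 = 51.8% → the external panel
Applied research: the 2025 panel 2163/3724 = 58.1%, the external panel 134/187 = 71.7% → the external panel
Overall: the 2025 panel 2568/4688 = 54.8%, the external panel 3103/6472 = 47.9% → the 2025 panel
The external panel wins each proposal group but the 2025 panel wins overall — the comparison reverses. The external panel's proposals skew toward infrastructure, which has a lower base rate.

No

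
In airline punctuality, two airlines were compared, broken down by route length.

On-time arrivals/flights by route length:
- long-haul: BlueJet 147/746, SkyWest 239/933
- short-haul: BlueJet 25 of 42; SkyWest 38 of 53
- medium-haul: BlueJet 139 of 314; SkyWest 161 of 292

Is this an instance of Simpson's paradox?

No

Long-haul: BlueJet 147/746 = 19.7%, SkyWest 239/933 = 25.6% → SkyWest
Short-haul: BlueJet 25/42 = 59.5%, SkyWest 38/53 = 71.7% → SkyWest
Medium-haul: BlueJet 139/314 = 44.3%, SkyWest 161/292 = 55.1% → SkyWest
Overall: BlueJet 311/1102 = 28.2%, SkyWest 438/1278 = 34.3% → SkyWest
SkyWest wins overall and in every route group — no reversal.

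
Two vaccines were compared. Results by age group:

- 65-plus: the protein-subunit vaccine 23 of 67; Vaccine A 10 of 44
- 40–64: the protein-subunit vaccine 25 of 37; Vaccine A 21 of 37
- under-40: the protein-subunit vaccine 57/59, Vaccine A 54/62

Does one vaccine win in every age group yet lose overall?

65-plus: the protein-subunit vaccine 23/67 = 34.3%, Vaccine A 10/44 = 22.7% → the protein-subunit vaccine
40–64: the protein-subunit vaccine 25/37 = 67.6%, Vaccine A 21/37 = 56.8% → the protein-subunit vaccine
Under-40: the protein-subunit vaccine 57/59 = 96.6%, Vaccine A 54/62 = 87.1% → the protein-subunit vaccine
Overall: the protein-subunit vaccine 105/163 = 64.4%, Vaccine A 85/143 = 59.4% → the protein-subunit vaccine
The protein-subunit vaccine wins overall and in every age group — no reversal.

No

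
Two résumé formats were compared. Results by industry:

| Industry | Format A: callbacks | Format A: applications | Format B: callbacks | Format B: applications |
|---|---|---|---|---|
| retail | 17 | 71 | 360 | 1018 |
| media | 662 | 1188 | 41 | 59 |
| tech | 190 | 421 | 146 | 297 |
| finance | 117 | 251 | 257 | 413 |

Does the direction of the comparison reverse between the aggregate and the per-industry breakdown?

Yes

Retail: Format A 17/71 = 23.9%, Format B 360/1018 = 35.4% → Format B
Media: Format A 662/1188 = 55.7%, Format B 41/59 = 69.5% → Format B
Tech: Format A 190/421 = 45.1%, Format B 146/297 = 49.2% → Format B
Finance: Format A 117/251 = 46.6%, Format B 257/413 = 62.2% → Format B
Overall: Format A 986/1931 = 51.1%, Format B 804/1787 = 45.0% → Format A
Format B wins each industry group but Format A wins overall — the comparison reverses. Format B's applications skew toward retail, which has a lower base rate.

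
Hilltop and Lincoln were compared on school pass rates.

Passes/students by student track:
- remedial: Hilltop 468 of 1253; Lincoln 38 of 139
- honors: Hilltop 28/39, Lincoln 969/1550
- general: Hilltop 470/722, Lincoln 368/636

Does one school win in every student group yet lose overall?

Yes

Remedial: Hilltop 468/1253 = 37.4%, Lincoln 38/139 = 27.3% → Hilltop
Honors: Hilltop 28/39 = 71.8%, Lincoln 969/1550 = 62.5% → Hilltop
General: Hilltop 470/722 = 65.1%, Lincoln 368/636 = 57.9% → Hilltop
Overall: Hilltop 966/2014 = 48.0%, Lincoln 1375/2325 = 59.1% → Lincoln
Hilltop wins each student group but Lincoln wins overall — the comparison reverses. Hilltop's students skew toward remedial, which has a lower base rate.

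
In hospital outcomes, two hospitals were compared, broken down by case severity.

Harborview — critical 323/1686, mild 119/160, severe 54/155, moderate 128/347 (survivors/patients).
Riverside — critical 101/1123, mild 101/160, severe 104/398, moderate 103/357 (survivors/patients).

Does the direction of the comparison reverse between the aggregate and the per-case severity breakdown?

Critical: Harborview 323/1686 = 19.2%, Riverside 101/1123 = 9.0% → Harborview
Mild: Harborview 119/160 = 74.4%, Riverside 101/160 = 63.1% → Harborview
Severe: Harborview 54/155 = 34.8%, Riverside 104/398 = 26.1% → Harborview
Moderate: Harborview 128/347 = 36.9%, Riverside 103/357 = 28.9% → Harborview
Overall: Harborview 624/2348 = 26.6%, Riverside 409/2038 = 20.1% → Harborview
Harborview wins overall and in every case group — no reversal.

No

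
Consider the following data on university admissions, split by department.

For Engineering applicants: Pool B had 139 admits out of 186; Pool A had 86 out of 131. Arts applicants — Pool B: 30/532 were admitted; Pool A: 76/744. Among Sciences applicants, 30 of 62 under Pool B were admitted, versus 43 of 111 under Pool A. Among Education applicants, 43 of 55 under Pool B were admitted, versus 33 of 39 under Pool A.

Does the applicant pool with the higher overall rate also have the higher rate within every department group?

Engineering: Pool B 139/186 = 74.7%, Pool A 86/131 = 65.6% → Pool B
Arts: Pool B 30/532 = 5.6%, Pool A 76/744 = 10.2% → Pool A
Sciences: Pool B 30/62 = 48.4%, Pool A 43/111 = 38.7% → Pool B
Education: Pool B 43/55 = 78.2%, Pool A 33/39 = 84.6% → Pool A
Overall: Pool B 242/835 = 29.0%, Pool A 238/1025 = 23.2% → Pool B
Neither sweeps: Pool B wins 2 of 4 groups, Pool A wins 2. Pool B wins overall but not every group — no Simpson reversal.

No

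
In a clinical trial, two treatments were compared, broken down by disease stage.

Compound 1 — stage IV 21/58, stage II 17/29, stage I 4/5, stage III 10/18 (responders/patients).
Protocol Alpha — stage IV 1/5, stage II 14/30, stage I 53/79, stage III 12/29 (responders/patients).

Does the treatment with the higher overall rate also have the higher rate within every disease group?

Stage IV: Compound 1 21/58 = 36.2%, Protocol Alpha 1/5 = 20.0% → Compound 1
Stage II: Compound 1 17/29 = 58.6%, Protocol Alpha 14/30 = 46.7% → Compound 1
Stage I: Compound 1 4/5 = 80.0%, Protocol Alpha 53/79 = 67.1% → Compound 1
Stage III: Compound 1 10/18 = 55.6%, Protocol Alpha 12/29 = 41.4% → Compound 1
Overall: Compound 1 52/110 = 47.3%, Protocol Alpha 80/143 = 55.9% → Protocol Alpha
Compound 1 wins each disease group but Protocol Alpha wins overall — the comparison reverses. Compound 1's patients skew toward stage IV, which has a lower base rate.

No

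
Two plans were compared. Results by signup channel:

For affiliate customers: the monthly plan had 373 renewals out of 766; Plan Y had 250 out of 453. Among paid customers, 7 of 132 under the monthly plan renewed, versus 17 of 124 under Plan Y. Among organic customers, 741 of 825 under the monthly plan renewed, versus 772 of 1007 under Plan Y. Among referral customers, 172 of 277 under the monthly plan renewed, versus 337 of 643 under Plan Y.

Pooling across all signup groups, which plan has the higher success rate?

Affiliate: the monthly plan 373/766 = 48.7%, Plan Y 250/453 = 55.2% → Plan Y
Paid: the monthly plan 7/132 = 5.3%, Plan Y 17/124 = 13.7% → Plan Y
Organic: the monthly plan 741/825 = 89.8%, Plan Y 772/1007 = 76.7% → the monthly plan
Referral: the monthly plan 172/277 = 62.1%, Plan Y 337/643 = 52.4% → the monthly plan
Overall: the monthly plan 1293/2000 = 64.7%, Plan Y 1376/2227 = 61.8% → the monthly plan
(Neither sweeps every signup group, but the monthly plan has the higher pooled rate.)

the monthly plan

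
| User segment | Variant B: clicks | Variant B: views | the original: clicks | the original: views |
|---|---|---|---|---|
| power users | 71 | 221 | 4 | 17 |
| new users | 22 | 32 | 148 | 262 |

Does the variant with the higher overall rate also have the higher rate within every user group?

Power users: Variant B 71/221 = 32.1%, the original 4/17 = 23.5% → Variant B
New users: Variant B 22/32 = 68.8%, the original 148/262 = 56.5% → Variant B
Overall: Variant B 93/253 = 36.8%, the original 152/279 = 54.5% → the original
Variant B wins each user group but the original wins overall — the comparison reverses. Variant B's views skew toward power users, which has a lower base rate.

No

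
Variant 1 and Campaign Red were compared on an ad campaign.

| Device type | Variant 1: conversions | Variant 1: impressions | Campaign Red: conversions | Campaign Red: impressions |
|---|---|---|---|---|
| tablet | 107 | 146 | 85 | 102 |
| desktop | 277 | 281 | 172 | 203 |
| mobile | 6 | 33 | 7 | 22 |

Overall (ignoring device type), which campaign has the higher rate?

Variant 1

Tablet: Variant 1 107/146 = 73.3%, Campaign Red 85/102 = 83.3% → Campaign Red
Desktop: Variant 1 277/281 = 98.6%, Campaign Red 172/203 = 84.7% → Variant 1
Mobile: Variant 1 6/33 = 18.2%, Campaign Red 7/22 = 31.8% → Campaign Red
Overall: Variant 1 390/460 = 84.8%, Campaign Red 264/327 = 80.7% → Variant 1
(Neither sweeps every device group, but Variant 1 has the higher pooled rate.)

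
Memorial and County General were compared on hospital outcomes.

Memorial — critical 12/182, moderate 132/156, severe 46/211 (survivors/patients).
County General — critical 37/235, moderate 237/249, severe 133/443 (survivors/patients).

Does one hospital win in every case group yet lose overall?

Critical: Memorial 12/182 = 6.6%, County General 37/235 = 15.7% → County General
Moderate: Memorial 132/156 = 84.6%, County General 237/249 = 95.2% → County General
Severe: Memorial 46/211 = 21.8%, County General 133/443 = 30.0% → County General
Overall: Memorial 190/549 = 34.6%, County General 407/927 = 43.9% → County General
County General wins overall and in every case group — no reversal.

No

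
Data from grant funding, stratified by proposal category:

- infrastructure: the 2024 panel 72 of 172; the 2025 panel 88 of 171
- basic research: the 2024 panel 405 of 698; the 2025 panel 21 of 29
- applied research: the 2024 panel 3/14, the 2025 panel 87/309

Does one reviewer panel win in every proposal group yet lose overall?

Infrastructure: the 2024 panel 72/172 = 41.9%, the 2025 panel 88/171 = 51.5% → the 2025 panel
Basic research: the 2024 panel 405/698 = 58.0%, the 2025 panel 21/29 = 72.4% → the 2025 panel
Applied research: the 2024 panel 3/14 = 21.4%, the 2025 panel 87/309 = 28.2% → the 2025 panel
Overall: the 2024 panel 480/884 = 54.3%, the 2025 panel 196/509 = 38.5% → the 2024 panel
The 2025 panel wins each proposal group but the 2024 panel wins overall — the comparison reverses. The 2025 panel's proposals skew toward applied research, which has a lower base rate.

Yes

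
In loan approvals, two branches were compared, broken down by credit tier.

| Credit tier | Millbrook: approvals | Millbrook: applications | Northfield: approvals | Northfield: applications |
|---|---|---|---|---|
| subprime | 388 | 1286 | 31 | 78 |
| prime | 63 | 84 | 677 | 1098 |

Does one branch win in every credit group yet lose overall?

No

Subprime: Millbrook 388/1286 = 30.2%, Northfield 31/78 = 39.7% → Northfield
Prime: Millbrook 63/84 = 75.0%, Northfield 677/1098 = 61.7% → Millbrook
Overall: Millbrook 451/1370 = 32.9%, Northfield 708/1176 = 60.2% → Northfield
Neither sweeps: Millbrook wins 1 of 2 groups, Northfield wins 1. Northfield wins overall but not every group — no Simpson reversal.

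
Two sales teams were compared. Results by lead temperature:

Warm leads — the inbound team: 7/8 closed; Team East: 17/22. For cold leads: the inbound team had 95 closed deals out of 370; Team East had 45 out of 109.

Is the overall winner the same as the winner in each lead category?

No

Warm: the inbound team 7/8 = 87.5%, Team East 17/22 = 77.3% → the inbound team
Cold: the inbound team 95/370 = 25.7%, Team East 45/109 = 41.3% → Team East
Overall: the inbound team 102/378 = 27.0%, Team East 62/131 = 47.3% → Team East
Neither sweeps: the inbound team wins 1 of 2 groups, Team East wins 1. Team East wins overall but not every group — no Simpson reversal.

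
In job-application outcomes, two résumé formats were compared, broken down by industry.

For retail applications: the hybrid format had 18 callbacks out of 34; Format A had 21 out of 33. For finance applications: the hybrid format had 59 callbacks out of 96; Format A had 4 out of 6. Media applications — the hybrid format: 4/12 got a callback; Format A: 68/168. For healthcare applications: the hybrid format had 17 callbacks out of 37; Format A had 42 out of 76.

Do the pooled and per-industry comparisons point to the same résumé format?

Retail: the hybrid format 18/34 = 52.9%, Format A 21/33 = 63.6% → Format A
Finance: the hybrid format 59/96 = 61.5%, Format A 4/6 = 66.7% → Format A
Media: the hybrid format 4/12 = 33.3%, Format A 68/168 = 40.5% → Format A
Healthcare: the hybrid format 17/37 = 45.9%, Format A 42/76 = 55.3% → Format A
Overall: the hybrid format 98/179 = 54.7%, Format A 135/283 = 47.7% → the hybrid format
Format A wins each industry group but the hybrid format wins overall — the comparison reverses. Format A's applications skew toward media, which has a lower base rate.

No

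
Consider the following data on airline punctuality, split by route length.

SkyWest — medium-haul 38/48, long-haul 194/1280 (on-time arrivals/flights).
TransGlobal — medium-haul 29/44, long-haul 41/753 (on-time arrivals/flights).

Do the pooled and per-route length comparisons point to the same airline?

Yes

Medium-haul: SkyWest 38/48 = 79.2%, TransGlobal 29/44 = 65.9% → SkyWest
Long-haul: SkyWest 194/1280 = 15.2%, TransGlobal 41/753 = 5.4% → SkyWest
Overall: SkyWest 232/1328 = 17.5%, TransGlobal 70/797 = 8.8% → SkyWest
SkyWest wins overall and in every route group — no reversal.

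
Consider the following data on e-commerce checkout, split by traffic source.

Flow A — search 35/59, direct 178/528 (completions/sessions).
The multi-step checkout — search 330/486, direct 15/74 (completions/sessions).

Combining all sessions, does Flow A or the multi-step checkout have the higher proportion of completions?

Search: Flow A 35/59 = 59.3%, the multi-step checkout 330/486 = 67.9% → the multi-step checkout
Direct: Flow A 178/528 = 33.7%, the multi-step checkout 15/74 = 20.3% → Flow A
Overall: Flow A 213/587 = 36.3%, the multi-step checkout 345/560 = 61.6% → the multi-step checkout
(Neither sweeps every traffic group, but the multi-step checkout has the higher pooled rate.)

the multi-step checkout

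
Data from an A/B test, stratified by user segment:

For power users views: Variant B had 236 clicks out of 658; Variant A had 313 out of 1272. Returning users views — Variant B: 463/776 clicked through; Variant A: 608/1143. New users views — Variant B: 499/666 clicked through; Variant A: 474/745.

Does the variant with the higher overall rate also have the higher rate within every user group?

Power users: Variant B 236/658 = 35.9%, Variant A 313/1272 = 24.6% → Variant B
Returning users: Variant B 463/776 = 59.7%, Variant A 608/1143 = 53.2% → Variant B
New users: Variant B 499/666 = 74.9%, Variant A 474/745 = 63.6% → Variant B
Overall: Variant B 1198/2100 = 57.0%, Variant A 1395/3160 = 44.1% → Variant B
Variant B wins overall and in every user group — no reversal.

Yes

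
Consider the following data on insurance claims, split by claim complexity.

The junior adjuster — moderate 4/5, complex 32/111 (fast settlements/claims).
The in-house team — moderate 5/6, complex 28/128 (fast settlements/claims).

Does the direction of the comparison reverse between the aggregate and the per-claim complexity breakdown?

Moderate: the junior adjuster 4/5 = 80.0%, the in-house team 5/6 = 83.3% → the in-house team
Complex: the junior adjuster 32/111 = 28.8%, the in-house team 28/128 = 21.9% → the junior adjuster
Overall: the junior adjuster 36/116 = 31.0%, the in-house team 33/134 = 24.6% → the junior adjuster
Neither sweeps: the junior adjuster wins 1 of 2 groups, the in-house team wins 1. The junior adjuster wins overall but not every group — no Simpson reversal.

No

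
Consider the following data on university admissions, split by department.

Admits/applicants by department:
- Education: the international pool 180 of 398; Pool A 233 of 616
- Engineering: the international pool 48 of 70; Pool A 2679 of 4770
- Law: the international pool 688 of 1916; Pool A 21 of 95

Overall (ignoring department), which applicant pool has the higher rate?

Pool A

Education: the international pool 180/398 = 45.2%, Pool A 233/616 = 37.8% → the international pool
Engineering: the international pool 48/70 = 68.6%, Pool A 2679/4770 = 56.2% → the international pool
Law: the international pool 688/1916 = 35.9%, Pool A 21/95 = 22.1% → the international pool
Overall: the international pool 916/2384 = 38.4%, Pool A 2933/5481 = 53.5% → Pool A
(The international pool wins every department group but Pool A wins overall — the international pool's applicants skew toward the low-rate Law group.)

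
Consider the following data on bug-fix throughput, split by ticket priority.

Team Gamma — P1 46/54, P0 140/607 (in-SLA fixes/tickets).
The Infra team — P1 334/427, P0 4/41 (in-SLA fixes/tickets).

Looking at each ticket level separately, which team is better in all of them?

P1: Team Gamma 46/54 = 85.2%, the Infra team 334/427 = 78.2% → Team Gamma
P0: Team Gamma 140/607 = 23.1%, the Infra team 4/41 = 9.8% → Team Gamma
Team Gamma has the higher rate in both groups.

Team Gamma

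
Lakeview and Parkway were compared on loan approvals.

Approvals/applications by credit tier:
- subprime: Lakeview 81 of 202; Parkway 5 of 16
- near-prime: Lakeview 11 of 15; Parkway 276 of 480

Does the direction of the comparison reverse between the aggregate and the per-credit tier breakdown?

Yes

Subprime: Lakeview 81/202 = 40.1%, Parkway 5/16 = 31.2% → Lakeview
Near-prime: Lakeview 11/15 = 73.3%, Parkway 276/480 = 57.5% → Lakeview
Overall: Lakeview 92/217 = 42.4%, Parkway 281/496 = 56.7% → Parkway
Lakeview wins each credit group but Parkway wins overall — the comparison reverses. Lakeview's applications skew toward subprime, which has a lower base rate.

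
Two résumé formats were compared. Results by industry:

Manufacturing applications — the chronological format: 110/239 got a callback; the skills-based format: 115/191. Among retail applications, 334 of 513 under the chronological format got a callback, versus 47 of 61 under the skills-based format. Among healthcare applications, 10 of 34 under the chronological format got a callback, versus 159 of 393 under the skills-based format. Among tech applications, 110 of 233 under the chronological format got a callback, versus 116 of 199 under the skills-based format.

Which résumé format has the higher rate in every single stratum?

Manufacturing: the chronological format 110/239 = 46.0%, the skills-based format 115/191 = 60.2% → the skills-based format
Retail: the chronological format 334/513 = 65.1%, the skills-based format 47/61 = 77.0% → the skills-based format
Healthcare: the chronological format 10/34 = 29.4%, the skills-based format 159/393 = 40.5% → the skills-based format
Tech: the chronological format 110/233 = 47.2%, the skills-based format 116/199 = 58.3% → the skills-based format
The skills-based format has the higher rate in all 4 groups.

the skills-based format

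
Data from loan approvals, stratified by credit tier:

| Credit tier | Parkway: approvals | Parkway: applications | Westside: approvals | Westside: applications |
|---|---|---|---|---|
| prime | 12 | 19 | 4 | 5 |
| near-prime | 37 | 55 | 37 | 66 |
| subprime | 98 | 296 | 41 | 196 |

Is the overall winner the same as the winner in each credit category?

No

Prime: Parkway 12/19 = 63.2%, Westside 4/5 = 80.0% → Westside
Near-prime: Parkway 37/55 = 67.3%, Westside 37/66 = 56.1% → Parkway
Subprime: Parkway 98/296 = 33.1%, Westside 41/196 = 20.9% → Parkway
Overall: Parkway 147/370 = 39.7%, Westside 82/267 = 30.7% → Parkway
Neither sweeps: Parkway wins 2 of 3 groups, Westside wins 1. Parkway wins overall but not every group — no Simpson reversal.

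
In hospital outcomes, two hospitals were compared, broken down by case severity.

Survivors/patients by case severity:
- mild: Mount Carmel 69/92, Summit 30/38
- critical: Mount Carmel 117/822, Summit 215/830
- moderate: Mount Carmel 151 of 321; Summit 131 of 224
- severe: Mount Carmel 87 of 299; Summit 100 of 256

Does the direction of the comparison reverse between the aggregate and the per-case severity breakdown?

No

Mild: Mount Carmel 69/92 = 75.0%, Summit 30/38 = 78.9% → Summit
Critical: Mount Carmel 117/822 = 14.2%, Summit 215/830 = 25.9% → Summit
Moderate: Mount Carmel 151/321 = 47.0%, Summit 131/224 = 58.5% → Summit
Severe: Mount Carmel 87/299 = 29.1%, Summit 100/256 = 39.1% → Summit
Overall: Mount Carmel 424/1534 = 27.6%, Summit 476/1348 = 35.3% → Summit
Summit wins overall and in every case group — no reversal.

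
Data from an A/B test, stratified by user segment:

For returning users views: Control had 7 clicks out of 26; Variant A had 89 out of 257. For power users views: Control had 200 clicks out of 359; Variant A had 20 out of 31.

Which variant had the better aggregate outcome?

Control

Returning users: Control 7/26 = 26.9%, Variant A 89/257 = 34.6% → Variant A
Power users: Control 200/359 = 55.7%, Variant A 20/31 = 64.5% → Variant A
Overall: Control 207/385 = 53.8%, Variant A 109/288 = 37.8% → Control
(Variant A wins every user group but Control wins overall — Variant A's views skew toward the low-rate returning users group.)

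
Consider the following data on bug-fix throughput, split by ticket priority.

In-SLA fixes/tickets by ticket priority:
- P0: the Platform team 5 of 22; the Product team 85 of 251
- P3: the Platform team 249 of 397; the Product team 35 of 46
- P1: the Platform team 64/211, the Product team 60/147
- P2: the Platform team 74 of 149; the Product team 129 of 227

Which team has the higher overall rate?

P0: the Platform team 5/22 = 22.7%, the Product team 85/251 = 33.9% → the Product team
P3: the Platform team 249/397 = 62.7%, the Product team 35/46 = 76.1% → the Product team
P1: the Platform team 64/211 = 30.3%, the Product team 60/147 = 40.8% → the Product team
P2: the Platform team 74/149 = 49.7%, the Product team 129/227 = 56.8% → the Product team
Overall: the Platform team 392/779 = 50.3%, the Product team 309/671 = 46.1% → the Platform team
(The Product team wins every ticket group but the Platform team wins overall — the Product team's tickets skew toward the low-rate P0 group.)

the Platform team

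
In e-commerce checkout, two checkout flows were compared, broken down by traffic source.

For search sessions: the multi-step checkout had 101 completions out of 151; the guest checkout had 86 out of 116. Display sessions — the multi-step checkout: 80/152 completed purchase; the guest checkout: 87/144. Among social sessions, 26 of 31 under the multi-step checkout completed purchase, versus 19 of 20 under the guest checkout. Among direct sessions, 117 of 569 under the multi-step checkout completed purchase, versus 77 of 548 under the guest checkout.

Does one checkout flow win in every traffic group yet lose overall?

Search: the multi-step checkout 101/151 = 66.9%, the guest checkout 86/116 = 74.1% → the guest checkout
Display: the multi-step checkout 80/152 = 52.6%, the guest checkout 87/144 = 60.4% → the guest checkout
Social: the multi-step checkout 26/31 = 83.9%, the guest checkout 19/20 = 95.0% → the guest checkout
Direct: the multi-step checkout 117/569 = 20.6%, the guest checkout 77/548 = 14.1% → the multi-step checkout
Overall: the multi-step checkout 324/903 = 35.9%, the guest checkout 269/828 = 32.5% → the multi-step checkout
Neither sweeps: the multi-step checkout wins 1 of 4 groups, the guest checkout wins 3. The multi-step checkout wins overall but not every group — no Simpson reversal.

No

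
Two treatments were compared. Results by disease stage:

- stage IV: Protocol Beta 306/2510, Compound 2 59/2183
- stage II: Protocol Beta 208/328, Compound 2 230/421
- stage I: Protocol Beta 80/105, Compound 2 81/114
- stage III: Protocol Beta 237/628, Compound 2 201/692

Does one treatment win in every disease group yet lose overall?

Stage IV: Protocol Beta 306/2510 = 12.2%, Compound 2 59/2183 = 2.7% → Protocol Beta
Stage II: Protocol Beta 208/328 = 63.4%, Compound 2 230/421 = 54.6% → Protocol Beta
Stage I: Protocol Beta 80/105 = 76.2%, Compound 2 81/114 = 71.1% → Protocol Beta
Stage III: Protocol Beta 237/628 = 37.7%, Compound 2 201/692 = 29.0% → Protocol Beta
Overall: Protocol Beta 831/3571 = 23.3%, Compound 2 571/3410 = 16.7% → Protocol Beta
Protocol Beta wins overall and in every disease group — no reversal.

No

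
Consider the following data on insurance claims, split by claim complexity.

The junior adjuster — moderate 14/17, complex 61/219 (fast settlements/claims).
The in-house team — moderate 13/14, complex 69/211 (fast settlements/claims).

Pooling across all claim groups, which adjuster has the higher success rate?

Moderate: the junior adjuster 14/17 = 82.4%, the in-house team 13/14 = 92.9% → the in-house team
Complex: the junior adjuster 61/219 = 27.9%, the in-house team 69/211 = 32.7% → the in-house team
Overall: the junior adjuster 75/236 = 31.8%, the in-house team 82/225 = 36.4% → the in-house team

the in-house team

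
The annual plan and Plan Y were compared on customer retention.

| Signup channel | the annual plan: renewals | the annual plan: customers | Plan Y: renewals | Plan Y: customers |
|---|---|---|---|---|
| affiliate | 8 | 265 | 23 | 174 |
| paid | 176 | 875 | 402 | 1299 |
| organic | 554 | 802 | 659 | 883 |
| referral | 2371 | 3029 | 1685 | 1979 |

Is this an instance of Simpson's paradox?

Affiliate: the annual plan 8/265 = 3.0%, Plan Y 23/174 = 13.2% → Plan Y
Paid: the annual plan 176/875 = 20.1%, Plan Y 402/1299 = 30.9% → Plan Y
Organic: the annual plan 554/802 = 69.1%, Plan Y 659/883 = 74.6% → Plan Y
Referral: the annual plan 2371/3029 = 78.3%, Plan Y 1685/1979 = 85.1% → Plan Y
Overall: the annual plan 3109/4971 = 62.5%, Plan Y 2769/4335 = 63.9% → Plan Y
Plan Y wins overall and in every signup group — no reversal.

No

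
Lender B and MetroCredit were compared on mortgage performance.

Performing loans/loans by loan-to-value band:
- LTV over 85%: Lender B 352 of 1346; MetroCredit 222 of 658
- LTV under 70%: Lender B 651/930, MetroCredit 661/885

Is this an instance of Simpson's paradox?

LTV over 85%: Lender B 352/1346 = 26.2%, MetroCredit 222/658 = 33.7% → MetroCredit
LTV under 70%: Lender B 651/930 = 70.0%, MetroCredit 661/885 = 74.7% → MetroCredit
Overall: Lender B 1003/2276 = 44.1%, MetroCredit 883/1543 = 57.2% → MetroCredit
MetroCredit wins overall and in every loan-to-value group — no reversal.

No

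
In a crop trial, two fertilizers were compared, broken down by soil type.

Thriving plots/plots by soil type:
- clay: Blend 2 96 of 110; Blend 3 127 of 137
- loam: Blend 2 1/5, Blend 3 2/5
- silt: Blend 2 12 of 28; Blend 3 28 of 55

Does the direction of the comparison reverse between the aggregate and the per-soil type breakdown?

Clay: Blend 2 96/110 = 87.3%, Blend 3 127/137 = 92.7% → Blend 3
Loam: Blend 2 1/5 = 20.0%, Blend 3 2/5 = 40.0% → Blend 3
Silt: Blend 2 12/28 = 42.9%, Blend 3 28/55 = 50.9% → Blend 3
Overall: Blend 2 109/143 = 76.2%, Blend 3 157/197 = 79.7% → Blend 3
Blend 3 wins overall and in every soil group — no reversal.

No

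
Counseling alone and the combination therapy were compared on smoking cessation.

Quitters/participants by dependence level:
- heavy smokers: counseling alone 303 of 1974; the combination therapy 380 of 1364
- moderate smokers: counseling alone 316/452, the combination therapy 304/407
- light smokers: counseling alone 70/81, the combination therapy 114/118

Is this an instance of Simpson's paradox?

No

Heavy smokers: counseling alone 303/1974 = 15.3%, the combination therapy 380/1364 = 27.9% → the combination therapy
Moderate smokers: counseling alone 316/452 = 69.9%, the combination therapy 304/407 = 74.7% → the combination therapy
Light smokers: counseling alone 70/81 = 86.4%, the combination therapy 114/118 = 96.6% → the combination therapy
Overall: counseling alone 689/2507 = 27.5%, the combination therapy 798/1889 = 42.2% → the combination therapy
The combination therapy wins overall and in every dependence group — no reversal.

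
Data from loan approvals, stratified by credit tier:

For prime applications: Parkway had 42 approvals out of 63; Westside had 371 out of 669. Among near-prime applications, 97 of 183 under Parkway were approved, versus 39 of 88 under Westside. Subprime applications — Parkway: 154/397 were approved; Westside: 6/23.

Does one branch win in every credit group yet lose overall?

Prime: Parkway 42/63 = 66.7%, Westside 371/669 = 55.5% → Parkway
Near-prime: Parkway 97/183 = 53.0%, Westside 39/88 = 44.3% → Parkway
Subprime: Parkway 154/397 = 38.8%, Westside 6/23 = 26.1% → Parkway
Overall: Parkway 293/643 = 45.6%, Westside 416/780 = 53.3% → Westside
Parkway wins each credit group but Westside wins overall — the comparison reverses. Parkway's applications skew toward subprime, which has a lower base rate.

Yes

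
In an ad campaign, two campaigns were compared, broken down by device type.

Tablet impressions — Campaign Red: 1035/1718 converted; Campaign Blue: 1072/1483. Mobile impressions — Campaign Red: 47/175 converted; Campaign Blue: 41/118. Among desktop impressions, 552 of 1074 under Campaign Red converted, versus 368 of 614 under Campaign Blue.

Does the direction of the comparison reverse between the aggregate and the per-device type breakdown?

No

Tablet: Campaign Red 1035/1718 = 60.2%, Campaign Blue 1072/1483 = 72.3% → Campaign Blue
Mobile: Campaign Red 47/175 = 26.9%, Campaign Blue 41/118 = 34.7% → Campaign Blue
Desktop: Campaign Red 552/1074 = 51.4%, Campaign Blue 368/614 = 59.9% → Campaign Blue
Overall: Campaign Red 1634/2967 = 55.1%, Campaign Blue 1481/2215 = 66.9% → Campaign Blue
Campaign Blue wins overall and in every device group — no reversal.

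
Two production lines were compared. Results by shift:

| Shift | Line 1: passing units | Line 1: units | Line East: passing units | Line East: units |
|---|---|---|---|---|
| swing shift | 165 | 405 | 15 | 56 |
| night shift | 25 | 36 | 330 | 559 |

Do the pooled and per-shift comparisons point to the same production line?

Swing shift: Line 1 165/405 = 40.7%, Line East 15/56 = 26.8% → Line 1
Night shift: Line 1 25/36 = 69.4%, Line East 330/559 = 59.0% → Line 1
Overall: Line 1 190/441 = 43.1%, Line East 345/615 = 56.1% → Line East
Line 1 wins each shift group but Line East wins overall — the comparison reverses. Line 1's units skew toward swing shift, which has a lower base rate.

No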